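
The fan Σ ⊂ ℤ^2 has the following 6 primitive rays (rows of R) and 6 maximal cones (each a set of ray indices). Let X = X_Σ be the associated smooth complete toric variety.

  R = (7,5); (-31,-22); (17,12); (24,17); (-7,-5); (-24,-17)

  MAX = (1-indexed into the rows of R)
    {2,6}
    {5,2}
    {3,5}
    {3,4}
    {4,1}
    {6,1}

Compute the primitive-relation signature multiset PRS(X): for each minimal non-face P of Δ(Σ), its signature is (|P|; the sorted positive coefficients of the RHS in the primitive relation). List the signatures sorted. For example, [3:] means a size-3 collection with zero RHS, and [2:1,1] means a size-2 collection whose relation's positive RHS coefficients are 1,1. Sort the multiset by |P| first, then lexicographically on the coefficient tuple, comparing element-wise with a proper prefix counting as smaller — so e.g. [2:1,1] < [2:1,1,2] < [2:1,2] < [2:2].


The 9 primitive collections of Σ (r=6, n=2):

  P = {1,5}:  v_{1} + v_{5} = 0 — sig = [2:]
  P = {4,6}:  v_{4} + v_{6} = 0 — sig = [2:]
  P = {1,2}:  v_{1} + v_{2} = v_{6} — sig = [2:1]
  P = {1,3}:  v_{1} + v_{3} = v_{4} — sig = [2:1]
  P = {2,4}:  v_{2} + v_{4} = v_{5} — sig = [2:1]
  P = {3,6}:  v_{3} + v_{6} = v_{5} — sig = [2:1]
  P = {4,5}:  v_{4} + v_{5} = v_{3} — sig = [2:1]
  P = {5,6}:  v_{5} + v_{6} = v_{2} — sig = [2:1]
  P = {2,3}:  v_{2} + v_{3} = 2·v_{5} — sig = [2:2]

so the primitive-relation signature multiset is
{ [2:] ×2,  [2:1] ×6,  [2:2] }


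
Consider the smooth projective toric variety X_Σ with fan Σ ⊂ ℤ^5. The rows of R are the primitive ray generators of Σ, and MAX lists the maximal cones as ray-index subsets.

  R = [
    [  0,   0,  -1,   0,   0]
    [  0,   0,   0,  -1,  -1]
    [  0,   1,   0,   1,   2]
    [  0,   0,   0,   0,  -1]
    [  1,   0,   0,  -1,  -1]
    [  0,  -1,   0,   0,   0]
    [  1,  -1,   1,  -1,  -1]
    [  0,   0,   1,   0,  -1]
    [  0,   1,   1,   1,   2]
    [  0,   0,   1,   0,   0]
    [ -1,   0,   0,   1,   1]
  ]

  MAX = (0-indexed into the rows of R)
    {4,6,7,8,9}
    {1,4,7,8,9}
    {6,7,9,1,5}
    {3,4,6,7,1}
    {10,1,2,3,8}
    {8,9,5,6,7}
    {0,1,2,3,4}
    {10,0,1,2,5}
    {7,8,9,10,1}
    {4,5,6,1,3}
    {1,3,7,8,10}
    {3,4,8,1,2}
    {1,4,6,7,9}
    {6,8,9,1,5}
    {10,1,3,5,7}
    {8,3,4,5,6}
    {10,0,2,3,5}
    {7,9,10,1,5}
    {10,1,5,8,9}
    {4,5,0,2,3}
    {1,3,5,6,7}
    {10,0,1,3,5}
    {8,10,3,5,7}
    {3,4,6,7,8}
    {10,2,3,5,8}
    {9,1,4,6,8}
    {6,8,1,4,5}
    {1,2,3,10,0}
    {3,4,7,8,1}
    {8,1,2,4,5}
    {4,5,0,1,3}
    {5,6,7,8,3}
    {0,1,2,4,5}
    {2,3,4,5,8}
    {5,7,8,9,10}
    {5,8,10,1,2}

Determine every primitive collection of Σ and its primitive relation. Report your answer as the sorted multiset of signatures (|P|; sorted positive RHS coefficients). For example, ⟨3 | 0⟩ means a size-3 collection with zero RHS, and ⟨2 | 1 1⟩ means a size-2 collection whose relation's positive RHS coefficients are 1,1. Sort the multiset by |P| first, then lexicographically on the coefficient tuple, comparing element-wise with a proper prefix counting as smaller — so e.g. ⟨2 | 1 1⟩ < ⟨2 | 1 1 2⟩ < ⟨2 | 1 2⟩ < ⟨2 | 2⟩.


Σ has 17 primitive collections:

  • {0,9}:  v_{0} + v_{9} = 0  ⟹  sig = ⟨2 | 0⟩
  • {4,10}:  v_{4} + v_{10} = 0  ⟹  sig = ⟨2 | 0⟩
  • {0,7}:  v_{0} + v_{7} = v_{3}  ⟹  sig = ⟨2 | 1⟩
  • {0,8}:  v_{0} + v_{8} = v_{2}  ⟹  sig = ⟨2 | 1⟩
  • {2,9}:  v_{2} + v_{9} = v_{8}  ⟹  sig = ⟨2 | 1⟩
  • {3,9}:  v_{3} + v_{9} = v_{7}  ⟹  sig = ⟨2 | 1⟩
  • {0,6}:  v_{0} + v_{6} = v_{4} + v_{5}  ⟹  sig = ⟨2 | 1 1⟩
  • {2,7}:  v_{2} + v_{7} = v_{3} + v_{8}  ⟹  sig = ⟨2 | 1 1⟩
  • {6,10}:  v_{6} + v_{10} = v_{5} + v_{9}  ⟹  sig = ⟨2 | 1 1⟩
  • {2,6}:  v_{2} + v_{6} = v_{4} + v_{5} + v_{8}  ⟹  sig = ⟨2 | 1 1 1⟩
  • {4,5,9}:  v_{4} + v_{5} + v_{9} = v_{6}  ⟹  sig = ⟨3 | 1⟩
  • {4,5,7}:  v_{4} + v_{5} + v_{7} = v_{3} + v_{6}  ⟹  sig = ⟨3 | 1 1⟩
  • {1,2,3,5}:  v_{1} + v_{2} + v_{3} + v_{5} = 0  ⟹  sig = ⟨4 | 0⟩
  • {1,3,5,8}:  v_{1} + v_{3} + v_{5} + v_{8} = v_{9}  ⟹  sig = ⟨4 | 1⟩
  • {1,3,6,8}:  v_{1} + v_{3} + v_{6} + v_{8} = v_{4} + 2·v_{9}  ⟹  sig = ⟨4 | 1 2⟩
  • {1,6,7,8}:  v_{1} + v_{6} + v_{7} + v_{8} = v_{4} + 3·v_{9}  ⟹  sig = ⟨4 | 1 3⟩
  • {1,5,7,8}:  v_{1} + v_{5} + v_{7} + v_{8} = 2·v_{9}  ⟹  sig = ⟨4 | 2⟩

Signatures (|P|; sorted positive RHS coefficients), sorted:
{ ⟨2 | 0⟩ ×2,  ⟨2 | 1⟩ ×4,  ⟨2 | 1 1⟩ ×3,  ⟨2 | 1 1 1⟩,  ⟨3 | 1⟩,  ⟨3 | 1 1⟩,  ⟨4 | 0⟩,  ⟨4 | 1⟩,  ⟨4 | 1 2⟩,  ⟨4 | 1 3⟩,  ⟨4 | 2⟩ }


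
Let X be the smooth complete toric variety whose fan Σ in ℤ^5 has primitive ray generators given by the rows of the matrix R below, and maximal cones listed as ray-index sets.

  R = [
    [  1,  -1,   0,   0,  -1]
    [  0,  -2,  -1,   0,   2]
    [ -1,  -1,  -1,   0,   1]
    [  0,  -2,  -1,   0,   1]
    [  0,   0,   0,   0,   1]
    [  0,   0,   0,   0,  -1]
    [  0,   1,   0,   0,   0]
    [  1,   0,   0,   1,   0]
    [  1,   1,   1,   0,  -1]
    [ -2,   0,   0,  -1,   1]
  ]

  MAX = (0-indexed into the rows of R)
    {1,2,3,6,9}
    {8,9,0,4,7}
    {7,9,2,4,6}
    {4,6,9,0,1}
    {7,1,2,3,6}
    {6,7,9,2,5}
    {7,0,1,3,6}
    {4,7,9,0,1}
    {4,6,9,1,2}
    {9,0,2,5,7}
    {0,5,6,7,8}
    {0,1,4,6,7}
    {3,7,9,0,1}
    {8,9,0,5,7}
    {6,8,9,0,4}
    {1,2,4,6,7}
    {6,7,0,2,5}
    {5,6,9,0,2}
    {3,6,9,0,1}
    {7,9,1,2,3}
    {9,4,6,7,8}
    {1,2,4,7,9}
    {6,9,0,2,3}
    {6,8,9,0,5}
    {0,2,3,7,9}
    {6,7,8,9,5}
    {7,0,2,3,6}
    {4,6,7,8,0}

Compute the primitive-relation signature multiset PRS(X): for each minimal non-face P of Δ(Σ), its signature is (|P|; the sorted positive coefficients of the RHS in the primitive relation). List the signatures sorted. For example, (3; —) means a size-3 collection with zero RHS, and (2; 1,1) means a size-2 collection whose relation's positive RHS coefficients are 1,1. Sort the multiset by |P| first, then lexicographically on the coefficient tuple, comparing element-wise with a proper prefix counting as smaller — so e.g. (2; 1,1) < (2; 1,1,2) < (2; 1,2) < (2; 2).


Minimal non-faces — 12 found among 10 rays, 28 max cones:

  P = {2,8}:  v_{2} + v_{8} = 0  →  sig = (2; —)
  P = {4,5}:  v_{4} + v_{5} = 0  →  sig = (2; —)
  P = {1,5}:  v_{1} + v_{5} = v_{3}  →  sig = (2; 1)
  P = {3,4}:  v_{3} + v_{4} = v_{1}  →  sig = (2; 1)
  P = {3,5}:  v_{3} + v_{5} = v_{0} + v_{2}  →  sig = (2; 1,1)
  P = {3,8}:  v_{3} + v_{8} = v_{0} + v_{4}  →  sig = (2; 1,1)
  P = {1,8}:  v_{1} + v_{8} = v_{0} + 2·v_{4}  →  sig = (2; 1,2)
  P = {0,2,4}:  v_{0} + v_{2} + v_{4} = v_{3}  →  sig = (3; 1)
  P = {0,1,2}:  v_{0} + v_{1} + v_{2} = 2·v_{3}  →  sig = (3; 2)
  P = {0,6,7,9}:  v_{0} + v_{6} + v_{7} + v_{9} = 0  →  sig = (4; —)
  P = {3,6,7,9}:  v_{3} + v_{6} + v_{7} + v_{9} = v_{2} + v_{4}  →  sig = (4; 1,1)
  P = {1,6,7,9}:  v_{1} + v_{6} + v_{7} + v_{9} = v_{2} + 2·v_{4}  →  sig = (4; 1,2)

Hence PRS(X_Σ) =
    (2; —)
    (2; —)
    (2; 1)
    (2; 1)
    (2; 1,1)
    (2; 1,1)
    (2; 1,2)
    (3; 1)
    (3; 2)
    (4; —)
    (4; 1,1)
    (4; 1,2)


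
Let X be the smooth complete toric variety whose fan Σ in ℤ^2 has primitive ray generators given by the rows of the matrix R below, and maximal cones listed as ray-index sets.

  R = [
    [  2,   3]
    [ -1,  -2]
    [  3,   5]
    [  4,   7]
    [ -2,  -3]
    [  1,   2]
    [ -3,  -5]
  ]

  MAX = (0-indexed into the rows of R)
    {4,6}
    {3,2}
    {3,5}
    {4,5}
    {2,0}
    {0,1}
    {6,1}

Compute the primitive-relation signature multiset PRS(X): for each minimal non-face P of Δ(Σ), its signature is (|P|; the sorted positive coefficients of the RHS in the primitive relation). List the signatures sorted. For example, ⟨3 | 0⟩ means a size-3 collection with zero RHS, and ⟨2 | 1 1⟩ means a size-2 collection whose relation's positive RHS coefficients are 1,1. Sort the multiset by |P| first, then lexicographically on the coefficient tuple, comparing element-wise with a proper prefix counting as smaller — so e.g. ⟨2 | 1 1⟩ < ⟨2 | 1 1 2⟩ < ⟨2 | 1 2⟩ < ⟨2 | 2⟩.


Minimal non-faces — 14 found among 7 rays, 7 max cones:

  • {0,4}:  v_{0} + v_{4} = 0 — sig = ⟨2 | 0⟩
  • {1,5}:  v_{1} + v_{5} = 0 — sig = ⟨2 | 0⟩
  • {2,6}:  v_{2} + v_{6} = 0 — sig = ⟨2 | 0⟩
  • {0,5}:  v_{0} + v_{5} = v_{2} — sig = ⟨2 | 1⟩
  • {0,6}:  v_{0} + v_{6} = v_{1} — sig = ⟨2 | 1⟩
  • {1,2}:  v_{1} + v_{2} = v_{0} — sig = ⟨2 | 1⟩
  • {1,3}:  v_{1} + v_{3} = v_{2} — sig = ⟨2 | 1⟩
  • {1,4}:  v_{1} + v_{4} = v_{6} — sig = ⟨2 | 1⟩
  • {2,4}:  v_{2} + v_{4} = v_{5} — sig = ⟨2 | 1⟩
  • {2,5}:  v_{2} + v_{5} = v_{3} — sig = ⟨2 | 1⟩
  • {3,6}:  v_{3} + v_{6} = v_{5} — sig = ⟨2 | 1⟩
  • {5,6}:  v_{5} + v_{6} = v_{4} — sig = ⟨2 | 1⟩
  • {0,3}:  v_{0} + v_{3} = 2·v_{2} — sig = ⟨2 | 2⟩
  • {3,4}:  v_{3} + v_{4} = 2·v_{5} — sig = ⟨2 | 2⟩

Signatures (|P|; sorted positive RHS coefficients), sorted:
    |P|=2: 14 collections, coeffs (), (), (), (1), (1), (1), (1), (1), (1), (1), (1), (1), (2), (2)


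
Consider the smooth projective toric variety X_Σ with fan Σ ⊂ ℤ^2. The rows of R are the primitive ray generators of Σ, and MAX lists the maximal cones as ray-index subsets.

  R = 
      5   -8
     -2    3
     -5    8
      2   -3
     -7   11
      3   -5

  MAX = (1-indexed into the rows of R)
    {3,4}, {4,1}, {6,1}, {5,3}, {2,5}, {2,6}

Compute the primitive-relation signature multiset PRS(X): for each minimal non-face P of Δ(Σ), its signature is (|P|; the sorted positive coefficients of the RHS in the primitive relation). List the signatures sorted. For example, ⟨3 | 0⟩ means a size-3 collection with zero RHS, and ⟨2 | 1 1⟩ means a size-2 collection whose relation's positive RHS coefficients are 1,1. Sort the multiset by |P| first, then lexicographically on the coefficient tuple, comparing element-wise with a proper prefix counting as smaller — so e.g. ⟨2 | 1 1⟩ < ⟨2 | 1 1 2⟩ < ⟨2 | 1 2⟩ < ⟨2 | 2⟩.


|primitive collections| = 9. Relations:

  • {1,3}:  v_{1} + v_{3} = 0  so sig = ⟨2 | 0⟩
  • {2,4}:  v_{2} + v_{4} = 0  so sig = ⟨2 | 0⟩
  • {1,2}:  v_{1} + v_{2} = v_{6}  so sig = ⟨2 | 1⟩
  • {1,5}:  v_{1} + v_{5} = v_{2}  so sig = ⟨2 | 1⟩
  • {2,3}:  v_{2} + v_{3} = v_{5}  so sig = ⟨2 | 1⟩
  • {3,6}:  v_{3} + v_{6} = v_{2}  so sig = ⟨2 | 1⟩
  • {4,5}:  v_{4} + v_{5} = v_{3}  so sig = ⟨2 | 1⟩
  • {4,6}:  v_{4} + v_{6} = v_{1}  so sig = ⟨2 | 1⟩
  • {5,6}:  v_{5} + v_{6} = 2·v_{2}  so sig = ⟨2 | 2⟩

Signatures (|P|; sorted positive RHS coefficients), sorted:
    |P|=2: 9 collections, coeffs (), (), (1), (1), (1), (1), (1), (1), (2)


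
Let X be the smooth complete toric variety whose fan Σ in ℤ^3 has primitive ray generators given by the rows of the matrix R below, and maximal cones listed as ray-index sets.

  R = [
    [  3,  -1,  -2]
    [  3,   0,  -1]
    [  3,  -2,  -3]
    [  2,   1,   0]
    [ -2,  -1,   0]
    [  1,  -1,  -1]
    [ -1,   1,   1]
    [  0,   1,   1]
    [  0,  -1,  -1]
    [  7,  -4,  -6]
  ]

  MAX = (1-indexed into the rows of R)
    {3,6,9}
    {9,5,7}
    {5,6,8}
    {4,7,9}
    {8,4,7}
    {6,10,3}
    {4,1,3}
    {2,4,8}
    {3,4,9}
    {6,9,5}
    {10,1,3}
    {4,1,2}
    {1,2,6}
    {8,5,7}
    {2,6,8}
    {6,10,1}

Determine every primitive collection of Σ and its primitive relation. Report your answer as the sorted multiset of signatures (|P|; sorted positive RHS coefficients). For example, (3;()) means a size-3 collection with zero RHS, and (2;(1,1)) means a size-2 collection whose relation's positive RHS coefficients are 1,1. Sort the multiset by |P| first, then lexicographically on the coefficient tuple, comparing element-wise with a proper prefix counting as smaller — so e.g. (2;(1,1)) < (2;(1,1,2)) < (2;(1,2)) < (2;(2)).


22 minimal non-faces of Δ(Σ) (on 10 rays):

  {4,5}:  v_{4} + v_{5} = 0 ; sig = (2;())
  {6,7}:  v_{6} + v_{7} = 0 ; sig = (2;())
  {8,9}:  v_{8} + v_{9} = 0 ; sig = (2;())
  {1,8}:  v_{1} + v_{8} = v_{2} ; sig = (2;(1))
  {1,9}:  v_{1} + v_{9} = v_{3} ; sig = (2;(1))
  {2,5}:  v_{2} + v_{5} = v_{6} ; sig = (2;(1))
  {2,7}:  v_{2} + v_{7} = v_{4} ; sig = (2;(1))
  {2,9}:  v_{2} + v_{9} = v_{1} ; sig = (2;(1))
  {3,8}:  v_{3} + v_{8} = v_{1} ; sig = (2;(1))
  {4,6}:  v_{4} + v_{6} = v_{2} ; sig = (2;(1))
  {1,5}:  v_{1} + v_{5} = v_{6} + v_{9} ; sig = (2;(1,1))
  {1,7}:  v_{1} + v_{7} = v_{4} + v_{9} ; sig = (2;(1,1))
  {7,10}:  v_{7} + v_{10} = v_{1} + v_{3} ; sig = (2;(1,1))
  {5,10}:  v_{5} + v_{10} = v_{3} + 2·v_{6} + v_{9} ; sig = (2;(1,1,2))
  {3,5}:  v_{3} + v_{5} = v_{6} + 2·v_{9} ; sig = (2;(1,2))
  {3,7}:  v_{3} + v_{7} = v_{4} + 2·v_{9} ; sig = (2;(1,2))
  {8,10}:  v_{8} + v_{10} = 2·v_{1} + v_{6} ; sig = (2;(1,2))
  {9,10}:  v_{9} + v_{10} = 2·v_{3} + v_{6} ; sig = (2;(1,2))
  {2,10}:  v_{2} + v_{10} = 3·v_{1} + v_{6} ; sig = (2;(1,3))
  {2,3}:  v_{2} + v_{3} = 2·v_{1} ; sig = (2;(2))
  {4,10}:  v_{4} + v_{10} = 3·v_{1} ; sig = (2;(3))
  {1,3,6}:  v_{1} + v_{3} + v_{6} = v_{10} ; sig = (3;(1))

Sorted signature multiset PRS(X):
    (2;())
    (2;())
    (2;())
    (2;(1))
    (2;(1))
    (2;(1))
    (2;(1))
    (2;(1))
    (2;(1))
    (2;(1))
    (2;(1,1))
    (2;(1,1))
    (2;(1,1))
    (2;(1,1,2))
    (2;(1,2))
    (2;(1,2))
    (2;(1,2))
    (2;(1,2))
    (2;(1,3))
    (2;(2))
    (2;(3))
    (3;(1))


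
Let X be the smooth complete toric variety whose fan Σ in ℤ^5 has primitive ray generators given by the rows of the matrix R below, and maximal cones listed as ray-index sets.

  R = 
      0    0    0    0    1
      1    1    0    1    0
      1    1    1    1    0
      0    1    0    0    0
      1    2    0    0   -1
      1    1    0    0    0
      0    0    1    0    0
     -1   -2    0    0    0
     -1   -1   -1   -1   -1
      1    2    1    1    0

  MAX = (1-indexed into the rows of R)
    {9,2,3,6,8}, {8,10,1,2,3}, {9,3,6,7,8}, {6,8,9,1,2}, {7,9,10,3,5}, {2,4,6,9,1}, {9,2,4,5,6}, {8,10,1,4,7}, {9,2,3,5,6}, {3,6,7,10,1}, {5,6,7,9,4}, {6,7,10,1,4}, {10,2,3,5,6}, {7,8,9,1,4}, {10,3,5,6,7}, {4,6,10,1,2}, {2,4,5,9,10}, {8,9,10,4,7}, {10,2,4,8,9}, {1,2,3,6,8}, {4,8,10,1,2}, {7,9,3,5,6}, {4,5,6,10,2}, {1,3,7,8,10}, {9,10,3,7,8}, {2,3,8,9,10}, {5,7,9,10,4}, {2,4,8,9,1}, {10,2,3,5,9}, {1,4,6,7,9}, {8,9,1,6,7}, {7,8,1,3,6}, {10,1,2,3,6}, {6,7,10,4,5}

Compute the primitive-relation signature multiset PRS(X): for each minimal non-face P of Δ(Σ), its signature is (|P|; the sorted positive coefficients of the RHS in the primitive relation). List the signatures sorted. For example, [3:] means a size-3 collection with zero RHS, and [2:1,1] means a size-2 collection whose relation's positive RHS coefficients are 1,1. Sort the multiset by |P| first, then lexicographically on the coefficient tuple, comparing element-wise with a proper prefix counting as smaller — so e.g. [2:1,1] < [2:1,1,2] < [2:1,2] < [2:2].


Minimal non-faces — 9 found among 10 rays, 34 max cones:

  {2,7}:  v_{2} + v_{7} = v_{3} ; sig = [2:1]
  {3,4}:  v_{3} + v_{4} = v_{10} ; sig = [2:1]
  {1,5}:  v_{1} + v_{5} = v_{4} + v_{6} ; sig = [2:1,1]
  {5,8}:  v_{5} + v_{8} = v_{3} + v_{9} ; sig = [2:1,1]
  {1,3,9}:  v_{1} + v_{3} + v_{9} = 0 ; sig = [3:]
  {4,6,8}:  v_{4} + v_{6} + v_{8} = 0 ; sig = [3:]
  {1,9,10}:  v_{1} + v_{9} + v_{10} = v_{4} ; sig = [3:1]
  {6,8,10}:  v_{6} + v_{8} + v_{10} = v_{3} ; sig = [3:1]
  {6,9,10}:  v_{6} + v_{9} + v_{10} = v_{5} ; sig = [3:1]

Signatures (|P|; sorted positive RHS coefficients), sorted:
{ [2:1] ×2,  [2:1,1] ×2,  [3:] ×2,  [3:1] ×3 }


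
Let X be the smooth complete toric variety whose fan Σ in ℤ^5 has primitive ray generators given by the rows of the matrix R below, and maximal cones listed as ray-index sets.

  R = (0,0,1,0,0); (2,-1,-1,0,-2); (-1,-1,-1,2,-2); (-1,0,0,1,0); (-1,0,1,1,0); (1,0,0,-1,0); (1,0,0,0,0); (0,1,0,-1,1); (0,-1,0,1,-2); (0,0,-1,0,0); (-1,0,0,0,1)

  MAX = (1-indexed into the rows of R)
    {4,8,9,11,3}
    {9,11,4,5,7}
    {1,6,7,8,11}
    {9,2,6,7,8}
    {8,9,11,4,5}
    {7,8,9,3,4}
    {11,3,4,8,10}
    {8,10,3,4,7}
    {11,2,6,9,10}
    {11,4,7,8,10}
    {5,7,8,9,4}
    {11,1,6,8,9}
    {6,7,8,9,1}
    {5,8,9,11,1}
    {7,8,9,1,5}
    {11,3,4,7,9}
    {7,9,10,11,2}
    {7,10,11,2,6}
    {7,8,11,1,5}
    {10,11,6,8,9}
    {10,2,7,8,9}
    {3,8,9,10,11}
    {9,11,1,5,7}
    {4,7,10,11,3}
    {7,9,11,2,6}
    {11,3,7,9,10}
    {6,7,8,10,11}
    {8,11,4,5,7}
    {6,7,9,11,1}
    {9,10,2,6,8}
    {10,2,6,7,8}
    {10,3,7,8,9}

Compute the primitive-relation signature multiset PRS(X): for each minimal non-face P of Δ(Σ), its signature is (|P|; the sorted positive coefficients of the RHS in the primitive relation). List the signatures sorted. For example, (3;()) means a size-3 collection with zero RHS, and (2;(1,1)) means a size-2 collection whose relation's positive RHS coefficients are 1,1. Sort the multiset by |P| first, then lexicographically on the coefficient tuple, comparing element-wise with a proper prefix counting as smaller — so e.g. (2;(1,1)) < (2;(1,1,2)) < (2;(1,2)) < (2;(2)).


The 17 primitive collections of Σ (r=11, n=5):

  {1,10}:  v_{1} + v_{10} = 0  →  sig = (2;())
  {4,6}:  v_{4} + v_{6} = 0  →  sig = (2;())
  {1,4}:  v_{1} + v_{4} = v_{5}  →  sig = (2;(1))
  {5,6}:  v_{5} + v_{6} = v_{1}  →  sig = (2;(1))
  {5,10}:  v_{5} + v_{10} = v_{4}  →  sig = (2;(1))
  {1,3}:  v_{1} + v_{3} = v_{4} + v_{9}  →  sig = (2;(1,1))
  {2,5}:  v_{2} + v_{5} = v_{7} + v_{9}  →  sig = (2;(1,1))
  {3,6}:  v_{3} + v_{6} = v_{9} + v_{10}  →  sig = (2;(1,1))
  {1,2}:  v_{1} + v_{2} = v_{6} + v_{7} + v_{9}  →  sig = (2;(1,1,1))
  {2,4}:  v_{2} + v_{4} = v_{7} + v_{9} + v_{10}  →  sig = (2;(1,1,1))
  {3,5}:  v_{3} + v_{5} = 2·v_{4} + v_{9}  →  sig = (2;(1,2))
  {2,3}:  v_{2} + v_{3} = v_{7} + 2·v_{9} + 2·v_{10}  →  sig = (2;(1,2,2))
  {4,9,10}:  v_{4} + v_{9} + v_{10} = v_{3}  →  sig = (3;(1))
  {2,8,11}:  v_{2} + v_{8} + v_{11} = v_{6} + v_{10}  →  sig = (3;(1,1))
  {7,8,9,11}:  v_{7} + v_{8} + v_{9} + v_{11} = 0  →  sig = (4;())
  {6,7,9,10}:  v_{6} + v_{7} + v_{9} + v_{10} = v_{2}  →  sig = (4;(1))
  {3,7,8,11}:  v_{3} + v_{7} + v_{8} + v_{11} = v_{4} + v_{10}  →  sig = (4;(1,1))

Signatures (|P|; sorted positive RHS coefficients), sorted:
    (2;())
    (2;())
    (2;(1))
    (2;(1))
    (2;(1))
    (2;(1,1))
    (2;(1,1))
    (2;(1,1))
    (2;(1,1,1))
    (2;(1,1,1))
    (2;(1,2))
    (2;(1,2,2))
    (3;(1))
    (3;(1,1))
    (4;())
    (4;(1))
    (4;(1,1))


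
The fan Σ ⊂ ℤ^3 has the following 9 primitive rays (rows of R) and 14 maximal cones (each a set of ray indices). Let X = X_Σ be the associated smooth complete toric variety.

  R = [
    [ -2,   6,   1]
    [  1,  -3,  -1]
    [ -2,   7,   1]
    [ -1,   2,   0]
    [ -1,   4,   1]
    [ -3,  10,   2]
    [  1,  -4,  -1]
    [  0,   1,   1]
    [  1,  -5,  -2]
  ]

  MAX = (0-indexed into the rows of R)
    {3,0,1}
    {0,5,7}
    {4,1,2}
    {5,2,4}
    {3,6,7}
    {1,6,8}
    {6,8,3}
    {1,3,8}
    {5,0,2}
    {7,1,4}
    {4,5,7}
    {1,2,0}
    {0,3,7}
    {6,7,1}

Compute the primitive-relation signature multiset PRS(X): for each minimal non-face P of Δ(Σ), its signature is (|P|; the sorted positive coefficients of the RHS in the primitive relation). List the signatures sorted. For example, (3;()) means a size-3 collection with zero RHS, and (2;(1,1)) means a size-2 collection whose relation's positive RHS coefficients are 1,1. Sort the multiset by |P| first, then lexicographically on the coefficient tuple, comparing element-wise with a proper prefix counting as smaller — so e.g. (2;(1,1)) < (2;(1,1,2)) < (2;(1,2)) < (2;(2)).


The 18 primitive collections of Σ (r=9, n=3):

  P = {4,6}:  v_{4} + v_{6} = 0 — sig = (2;())
  P = {0,4}:  v_{0} + v_{4} = v_{5} — sig = (2;(1))
  P = {0,6}:  v_{0} + v_{6} = v_{3} — sig = (2;(1))
  P = {1,5}:  v_{1} + v_{5} = v_{2} — sig = (2;(1))
  P = {3,4}:  v_{3} + v_{4} = v_{0} — sig = (2;(1))
  P = {5,6}:  v_{5} + v_{6} = v_{0} — sig = (2;(1))
  P = {7,8}:  v_{7} + v_{8} = v_{6} — sig = (2;(1))
  P = {2,6}:  v_{2} + v_{6} = v_{0} + v_{1} — sig = (2;(1,1))
  P = {4,8}:  v_{4} + v_{8} = v_{1} + v_{3} — sig = (2;(1,1))
  P = {5,8}:  v_{5} + v_{8} = v_{0} + v_{1} + v_{3} — sig = (2;(1,1,1))
  P = {2,8}:  v_{2} + v_{8} = v_{0} + 2·v_{1} + v_{3} — sig = (2;(1,1,2))
  P = {0,8}:  v_{0} + v_{8} = v_{1} + 2·v_{3} — sig = (2;(1,2))
  P = {2,3}:  v_{2} + v_{3} = 2·v_{0} + v_{1} — sig = (2;(1,2))
  P = {2,7}:  v_{2} + v_{7} = 2·v_{4} — sig = (2;(2))
  P = {3,5}:  v_{3} + v_{5} = 2·v_{0} — sig = (2;(2))
  P = {1,3,7}:  v_{1} + v_{3} + v_{7} = 0 — sig = (3;())
  P = {0,1,7}:  v_{0} + v_{1} + v_{7} = v_{4} — sig = (3;(1))
  P = {1,3,6}:  v_{1} + v_{3} + v_{6} = v_{8} — sig = (3;(1))

Hence PRS(X_Σ) =
    |P|=2: 15 collections, coeffs (), (1), (1), (1), (1), (1), (1), (1,1), (1,1), (1,1,1), (1,1,2), (1,2), (1,2), (2), (2)
    |P|=3: 3 collections, coeffs (), (1), (1)


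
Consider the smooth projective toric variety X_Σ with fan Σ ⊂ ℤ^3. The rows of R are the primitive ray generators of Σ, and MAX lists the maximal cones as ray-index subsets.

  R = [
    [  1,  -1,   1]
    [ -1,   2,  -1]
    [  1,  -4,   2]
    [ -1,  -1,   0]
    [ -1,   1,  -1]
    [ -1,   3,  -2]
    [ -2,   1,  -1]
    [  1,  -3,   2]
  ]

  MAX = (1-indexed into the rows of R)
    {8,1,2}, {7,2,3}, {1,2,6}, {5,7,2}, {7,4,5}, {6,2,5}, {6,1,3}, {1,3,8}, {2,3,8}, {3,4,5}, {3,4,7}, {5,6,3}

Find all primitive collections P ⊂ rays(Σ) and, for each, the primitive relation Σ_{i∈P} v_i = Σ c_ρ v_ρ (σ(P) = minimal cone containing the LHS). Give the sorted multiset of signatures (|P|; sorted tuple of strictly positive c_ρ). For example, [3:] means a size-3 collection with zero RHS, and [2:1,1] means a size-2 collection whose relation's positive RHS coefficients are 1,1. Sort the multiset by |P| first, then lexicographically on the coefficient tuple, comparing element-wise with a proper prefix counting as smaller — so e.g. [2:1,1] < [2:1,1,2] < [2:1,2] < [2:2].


The 14 primitive collections of Σ (r=8, n=3):

  P = {1,5}:  v_{1} + v_{5} = 0  ⇒ sig = [2:]
  P = {6,8}:  v_{6} + v_{8} = 0  ⇒ sig = [2:]
  P = {2,4}:  v_{2} + v_{4} = v_{7}  ⇒ sig = [2:1]
  P = {1,4}:  v_{1} + v_{4} = v_{2} + v_{3}  ⇒ sig = [2:1,1]
  P = {5,8}:  v_{5} + v_{8} = v_{2} + v_{3}  ⇒ sig = [2:1,1]
  P = {1,7}:  v_{1} + v_{7} = 2·v_{2} + v_{3}  ⇒ sig = [2:1,2]
  P = {6,7}:  v_{6} + v_{7} = v_{2} + 2·v_{5}  ⇒ sig = [2:1,2]
  P = {4,6}:  v_{4} + v_{6} = 2·v_{5}  ⇒ sig = [2:2]
  P = {4,8}:  v_{4} + v_{8} = 2·v_{2} + 2·v_{3}  ⇒ sig = [2:2,2]
  P = {7,8}:  v_{7} + v_{8} = 3·v_{2} + 2·v_{3}  ⇒ sig = [2:2,3]
  P = {1,2,3}:  v_{1} + v_{2} + v_{3} = v_{8}  ⇒ sig = [3:1]
  P = {2,3,5}:  v_{2} + v_{3} + v_{5} = v_{4}  ⇒ sig = [3:1]
  P = {2,3,6}:  v_{2} + v_{3} + v_{6} = v_{5}  ⇒ sig = [3:1]
  P = {3,5,7}:  v_{3} + v_{5} + v_{7} = 2·v_{4}  ⇒ sig = [3:2]

Signatures (|P|; sorted positive RHS coefficients), sorted:
{ [2:] ×2,  [2:1],  [2:1,1] ×2,  [2:1,2] ×2,  [2:2],  [2:2,2],  [2:2,3],  [3:1] ×3,  [3:2] }


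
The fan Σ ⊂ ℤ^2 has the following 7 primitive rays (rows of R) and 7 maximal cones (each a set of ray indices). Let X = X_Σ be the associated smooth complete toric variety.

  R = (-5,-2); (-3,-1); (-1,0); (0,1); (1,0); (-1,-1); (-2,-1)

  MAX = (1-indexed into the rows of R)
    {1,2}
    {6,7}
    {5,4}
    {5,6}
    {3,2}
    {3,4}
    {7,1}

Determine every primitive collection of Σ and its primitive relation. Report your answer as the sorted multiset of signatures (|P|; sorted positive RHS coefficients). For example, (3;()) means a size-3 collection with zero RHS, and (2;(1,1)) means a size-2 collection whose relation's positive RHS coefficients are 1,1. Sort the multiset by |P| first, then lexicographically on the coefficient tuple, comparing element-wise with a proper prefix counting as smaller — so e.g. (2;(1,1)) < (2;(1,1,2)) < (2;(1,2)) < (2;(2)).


14 collections generate NE(X_Σ); each relation:

  • {3,5}:  v_{3} + v_{5} = 0 — sig = (2;())
  • {2,5}:  v_{2} + v_{5} = v_{7} — sig = (2;(1))
  • {2,7}:  v_{2} + v_{7} = v_{1} — sig = (2;(1))
  • {3,6}:  v_{3} + v_{6} = v_{7} — sig = (2;(1))
  • {3,7}:  v_{3} + v_{7} = v_{2} — sig = (2;(1))
  • {4,6}:  v_{4} + v_{6} = v_{3} — sig = (2;(1))
  • {5,7}:  v_{5} + v_{7} = v_{6} — sig = (2;(1))
  • {1,4}:  v_{1} + v_{4} = v_{2} + 2·v_{3} — sig = (2;(1,2))
  • {1,3}:  v_{1} + v_{3} = 2·v_{2} — sig = (2;(2))
  • {1,5}:  v_{1} + v_{5} = 2·v_{7} — sig = (2;(2))
  • {2,6}:  v_{2} + v_{6} = 2·v_{7} — sig = (2;(2))
  • {4,7}:  v_{4} + v_{7} = 2·v_{3} — sig = (2;(2))
  • {1,6}:  v_{1} + v_{6} = 3·v_{7} — sig = (2;(3))
  • {2,4}:  v_{2} + v_{4} = 3·v_{3} — sig = (2;(3))

Signatures (|P|; sorted positive RHS coefficients), sorted:
    |P|=2: 14 collections, coeffs (), (1), (1), (1), (1), (1), (1), (1,2), (2), (2), (2), (2), (3), (3)


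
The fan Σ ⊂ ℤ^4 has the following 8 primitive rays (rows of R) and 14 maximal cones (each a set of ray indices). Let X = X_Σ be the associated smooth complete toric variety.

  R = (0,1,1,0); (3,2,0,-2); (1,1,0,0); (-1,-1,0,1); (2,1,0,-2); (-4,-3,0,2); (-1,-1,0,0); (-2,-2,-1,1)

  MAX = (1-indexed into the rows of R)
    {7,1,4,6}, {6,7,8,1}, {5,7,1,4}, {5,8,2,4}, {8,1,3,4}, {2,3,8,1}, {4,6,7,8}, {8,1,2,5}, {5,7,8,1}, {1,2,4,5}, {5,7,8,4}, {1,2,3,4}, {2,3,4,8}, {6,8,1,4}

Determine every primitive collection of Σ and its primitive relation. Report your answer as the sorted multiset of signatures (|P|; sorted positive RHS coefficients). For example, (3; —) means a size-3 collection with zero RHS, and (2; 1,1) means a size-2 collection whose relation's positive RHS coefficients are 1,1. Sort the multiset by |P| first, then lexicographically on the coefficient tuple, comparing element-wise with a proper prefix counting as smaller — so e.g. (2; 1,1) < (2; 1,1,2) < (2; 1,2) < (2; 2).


Minimal non-faces — 9 found among 8 rays, 14 max cones:

  • {3,7}:  v_{3} + v_{7} = 0  →  sig = (2; —)
  • {2,6}:  v_{2} + v_{6} = v_{7}  →  sig = (2; 1)
  • {2,7}:  v_{2} + v_{7} = v_{5}  →  sig = (2; 1)
  • {3,5}:  v_{3} + v_{5} = v_{2}  →  sig = (2; 1)
  • {3,6}:  v_{3} + v_{6} = v_{1} + v_{4} + v_{8}  →  sig = (2; 1,1,1)
  • {5,6}:  v_{5} + v_{6} = 2·v_{7}  →  sig = (2; 2)
  • {1,2,4,8}:  v_{1} + v_{2} + v_{4} + v_{8} = 0  →  sig = (4; —)
  • {1,4,5,8}:  v_{1} + v_{4} + v_{5} + v_{8} = v_{7}  →  sig = (4; 1)
  • {1,4,7,8}:  v_{1} + v_{4} + v_{7} + v_{8} = v_{6}  →  sig = (4; 1)

Signatures (|P|; sorted positive RHS coefficients), sorted:
{ (2; —),  (2; 1) ×3,  (2; 1,1,1),  (2; 2),  (4; —),  (4; 1) ×2 }


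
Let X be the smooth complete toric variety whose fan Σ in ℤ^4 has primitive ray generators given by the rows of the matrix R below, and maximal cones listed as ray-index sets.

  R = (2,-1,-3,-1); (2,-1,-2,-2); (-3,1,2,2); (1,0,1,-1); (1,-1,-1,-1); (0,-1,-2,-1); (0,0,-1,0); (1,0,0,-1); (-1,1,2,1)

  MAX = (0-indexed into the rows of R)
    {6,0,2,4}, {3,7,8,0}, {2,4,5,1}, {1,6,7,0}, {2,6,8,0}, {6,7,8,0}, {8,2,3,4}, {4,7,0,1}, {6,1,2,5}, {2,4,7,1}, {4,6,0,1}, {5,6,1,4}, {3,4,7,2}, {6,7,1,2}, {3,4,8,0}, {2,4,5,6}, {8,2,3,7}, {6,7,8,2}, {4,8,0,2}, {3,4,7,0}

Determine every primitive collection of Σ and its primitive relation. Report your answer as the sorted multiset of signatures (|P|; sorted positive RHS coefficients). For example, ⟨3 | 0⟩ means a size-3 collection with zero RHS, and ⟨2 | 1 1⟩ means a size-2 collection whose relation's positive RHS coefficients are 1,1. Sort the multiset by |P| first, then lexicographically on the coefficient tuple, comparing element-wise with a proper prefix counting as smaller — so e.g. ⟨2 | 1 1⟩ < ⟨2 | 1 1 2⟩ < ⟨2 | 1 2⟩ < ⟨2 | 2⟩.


Primitive collections (14):

  P={1,8}:  v_{1} + v_{8} = v_{7} — sig = ⟨2 | 1⟩
  P={3,6}:  v_{3} + v_{6} = v_{7} — sig = ⟨2 | 1⟩
  P={5,8}:  v_{5} + v_{8} = v_{1} + v_{2} — sig = ⟨2 | 1 1⟩
  P={3,5}:  v_{3} + v_{5} = v_{1} + v_{2} + v_{4} + v_{7} — sig = ⟨2 | 1 1 1 1⟩
  P={1,3}:  v_{1} + v_{3} = v_{4} + 2·v_{7} — sig = ⟨2 | 1 2⟩
  P={5,7}:  v_{5} + v_{7} = 2·v_{1} + v_{2} — sig = ⟨2 | 1 2⟩
  P={0,5}:  v_{0} + v_{5} = 2·v_{4} + 3·v_{6} — sig = ⟨2 | 2 3⟩
  P={0,2,3}:  v_{0} + v_{2} + v_{3} = 0 — sig = ⟨3 | 0⟩
  P={4,6,8}:  v_{4} + v_{6} + v_{8} = 0 — sig = ⟨3 | 0⟩
  P={0,2,7}:  v_{0} + v_{2} + v_{7} = v_{6} — sig = ⟨3 | 1⟩
  P={4,6,7}:  v_{4} + v_{6} + v_{7} = v_{1} — sig = ⟨3 | 1⟩
  P={4,7,8}:  v_{4} + v_{7} + v_{8} = v_{3} — sig = ⟨3 | 1⟩
  P={0,1,2}:  v_{0} + v_{1} + v_{2} = v_{4} + 2·v_{6} — sig = ⟨3 | 1 2⟩
  P={1,2,4,6}:  v_{1} + v_{2} + v_{4} + v_{6} = v_{5} — sig = ⟨4 | 1⟩

so the primitive-relation signature multiset is
[⟨2 | 1⟩, ⟨2 | 1⟩, ⟨2 | 1 1⟩, ⟨2 | 1 1 1 1⟩, ⟨2 | 1 2⟩, ⟨2 | 1 2⟩, ⟨2 | 2 3⟩, ⟨3 | 0⟩, ⟨3 | 0⟩, ⟨3 | 1⟩, ⟨3 | 1⟩, ⟨3 | 1⟩, ⟨3 | 1 2⟩, ⟨4 | 1⟩]


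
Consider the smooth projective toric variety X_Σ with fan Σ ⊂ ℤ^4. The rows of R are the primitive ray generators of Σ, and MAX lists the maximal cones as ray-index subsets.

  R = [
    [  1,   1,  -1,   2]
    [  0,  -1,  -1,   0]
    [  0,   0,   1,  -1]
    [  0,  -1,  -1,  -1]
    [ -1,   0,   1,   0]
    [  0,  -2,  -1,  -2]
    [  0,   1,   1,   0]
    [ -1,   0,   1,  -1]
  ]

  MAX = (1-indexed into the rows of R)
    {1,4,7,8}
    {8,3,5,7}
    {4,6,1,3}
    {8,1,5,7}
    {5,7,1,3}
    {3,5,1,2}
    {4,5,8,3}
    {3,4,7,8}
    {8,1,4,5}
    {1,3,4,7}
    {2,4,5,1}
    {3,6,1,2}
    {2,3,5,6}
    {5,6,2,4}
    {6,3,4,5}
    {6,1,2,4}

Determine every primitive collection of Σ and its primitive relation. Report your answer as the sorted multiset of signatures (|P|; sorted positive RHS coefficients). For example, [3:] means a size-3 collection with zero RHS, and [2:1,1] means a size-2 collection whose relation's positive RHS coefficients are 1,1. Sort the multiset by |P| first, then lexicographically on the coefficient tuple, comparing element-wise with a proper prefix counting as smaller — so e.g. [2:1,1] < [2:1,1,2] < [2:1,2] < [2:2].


Primitive collections (9):

  P = {2,7}:  v_{2} + v_{7} = 0 — sig = [2:]
  P = {2,8}:  v_{2} + v_{8} = v_{4} + v_{5} — sig = [2:1,1]
  P = {6,7}:  v_{6} + v_{7} = v_{3} + v_{4} — sig = [2:1,1]
  P = {6,8}:  v_{6} + v_{8} = v_{3} + 2·v_{4} + v_{5} — sig = [2:1,1,2]
  P = {1,3,8}:  v_{1} + v_{3} + v_{8} = v_{7} — sig = [3:1]
  P = {1,5,6}:  v_{1} + v_{5} + v_{6} = v_{2} — sig = [3:1]
  P = {2,3,4}:  v_{2} + v_{3} + v_{4} = v_{6} — sig = [3:1]
  P = {4,5,7}:  v_{4} + v_{5} + v_{7} = v_{8} — sig = [3:1]
  P = {1,3,4,5}:  v_{1} + v_{3} + v_{4} + v_{5} = 0 — sig = [4:]

so the primitive-relation signature multiset is
    [2:]
    [2:1,1]
    [2:1,1]
    [2:1,1,2]
    [3:1]
    [3:1]
    [3:1]
    [3:1]
    [4:]


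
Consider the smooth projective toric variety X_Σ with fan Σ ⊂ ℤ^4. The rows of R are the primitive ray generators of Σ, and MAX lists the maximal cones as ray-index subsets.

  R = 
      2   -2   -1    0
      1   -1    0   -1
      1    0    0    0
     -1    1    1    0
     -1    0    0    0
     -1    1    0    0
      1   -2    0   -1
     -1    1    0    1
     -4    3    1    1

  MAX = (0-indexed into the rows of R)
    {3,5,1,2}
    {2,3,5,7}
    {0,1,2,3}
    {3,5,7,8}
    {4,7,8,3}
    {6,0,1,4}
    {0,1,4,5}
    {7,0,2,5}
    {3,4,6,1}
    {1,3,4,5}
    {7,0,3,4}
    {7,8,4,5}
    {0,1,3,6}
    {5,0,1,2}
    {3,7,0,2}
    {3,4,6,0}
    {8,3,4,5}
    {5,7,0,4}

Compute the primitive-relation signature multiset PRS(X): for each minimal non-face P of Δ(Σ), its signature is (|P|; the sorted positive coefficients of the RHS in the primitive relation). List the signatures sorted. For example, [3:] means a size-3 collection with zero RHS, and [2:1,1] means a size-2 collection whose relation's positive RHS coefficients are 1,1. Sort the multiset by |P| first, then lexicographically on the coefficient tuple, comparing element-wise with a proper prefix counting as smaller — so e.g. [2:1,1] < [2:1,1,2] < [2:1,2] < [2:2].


The 12 primitive collections of Σ (r=9, n=4):

  P = {1,7}:  v_{1} + v_{7} = 0  so sig = [2:]
  P = {2,4}:  v_{2} + v_{4} = 0  so sig = [2:]
  P = {0,8}:  v_{0} + v_{8} = v_{4} + v_{7}  so sig = [2:1,1]
  P = {5,6}:  v_{5} + v_{6} = v_{1} + v_{4}  so sig = [2:1,1]
  P = {1,8}:  v_{1} + v_{8} = v_{3} + v_{4} + v_{5}  so sig = [2:1,1,1]
  P = {2,6}:  v_{2} + v_{6} = v_{0} + v_{1} + v_{3}  so sig = [2:1,1,1]
  P = {2,8}:  v_{2} + v_{8} = v_{3} + v_{5} + v_{7}  so sig = [2:1,1,1]
  P = {6,7}:  v_{6} + v_{7} = v_{0} + v_{3} + v_{4}  so sig = [2:1,1,1]
  P = {6,8}:  v_{6} + v_{8} = v_{3} + 2·v_{4}  so sig = [2:1,2]
  P = {0,3,5}:  v_{0} + v_{3} + v_{5} = 0  so sig = [3:]
  P = {0,1,3,4}:  v_{0} + v_{1} + v_{3} + v_{4} = v_{6}  so sig = [4:1]
  P = {3,4,5,7}:  v_{3} + v_{4} + v_{5} + v_{7} = v_{8}  so sig = [4:1]

so the primitive-relation signature multiset is
    [2:]
    [2:]
    [2:1,1]
    [2:1,1]
    [2:1,1,1]
    [2:1,1,1]
    [2:1,1,1]
    [2:1,1,1]
    [2:1,2]
    [3:]
    [4:1]
    [4:1]


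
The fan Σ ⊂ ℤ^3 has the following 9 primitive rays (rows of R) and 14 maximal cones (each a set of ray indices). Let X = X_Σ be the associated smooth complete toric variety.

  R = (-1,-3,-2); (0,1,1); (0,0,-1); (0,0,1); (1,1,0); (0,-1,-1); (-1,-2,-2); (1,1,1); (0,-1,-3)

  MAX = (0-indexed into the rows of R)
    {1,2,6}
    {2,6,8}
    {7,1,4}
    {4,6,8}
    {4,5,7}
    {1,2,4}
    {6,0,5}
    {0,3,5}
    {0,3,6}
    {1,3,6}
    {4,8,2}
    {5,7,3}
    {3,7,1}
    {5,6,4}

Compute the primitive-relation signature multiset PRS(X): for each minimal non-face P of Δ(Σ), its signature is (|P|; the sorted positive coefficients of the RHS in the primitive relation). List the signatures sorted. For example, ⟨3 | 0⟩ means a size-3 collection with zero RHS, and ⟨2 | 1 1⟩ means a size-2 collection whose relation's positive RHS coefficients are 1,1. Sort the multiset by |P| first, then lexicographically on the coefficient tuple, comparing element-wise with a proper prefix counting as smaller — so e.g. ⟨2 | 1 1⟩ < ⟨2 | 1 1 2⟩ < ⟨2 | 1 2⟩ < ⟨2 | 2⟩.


Σ has 18 primitive collections:

  P = {1,5}:  v_{1} + v_{5} = 0  so sig = ⟨2 | 0⟩
  P = {2,3}:  v_{2} + v_{3} = 0  so sig = ⟨2 | 0⟩
  P = {2,7}:  v_{2} + v_{7} = v_{4}  so sig = ⟨2 | 1⟩
  P = {3,4}:  v_{3} + v_{4} = v_{7}  so sig = ⟨2 | 1⟩
  P = {6,7}:  v_{6} + v_{7} = v_{5}  so sig = ⟨2 | 1⟩
  P = {0,1}:  v_{0} + v_{1} = v_{3} + v_{6}  so sig = ⟨2 | 1 1⟩
  P = {0,2}:  v_{0} + v_{2} = v_{5} + v_{6}  so sig = ⟨2 | 1 1⟩
  P = {2,5}:  v_{2} + v_{5} = v_{4} + v_{6}  so sig = ⟨2 | 1 1⟩
  P = {3,8}:  v_{3} + v_{8} = v_{4} + v_{6}  so sig = ⟨2 | 1 1⟩
  P = {0,8}:  v_{0} + v_{8} = v_{4} + v_{5} + 2·v_{6}  so sig = ⟨2 | 1 1 2⟩
  P = {0,7}:  v_{0} + v_{7} = v_{3} + 2·v_{5}  so sig = ⟨2 | 1 2⟩
  P = {7,8}:  v_{7} + v_{8} = 2·v_{4} + v_{6}  so sig = ⟨2 | 1 2⟩
  P = {0,4}:  v_{0} + v_{4} = 2·v_{5}  so sig = ⟨2 | 2⟩
  P = {1,8}:  v_{1} + v_{8} = 2·v_{2}  so sig = ⟨2 | 2⟩
  P = {5,8}:  v_{5} + v_{8} = 2·v_{4} + 2·v_{6}  so sig = ⟨2 | 2 2⟩
  P = {1,4,6}:  v_{1} + v_{4} + v_{6} = v_{2}  so sig = ⟨3 | 1⟩
  P = {2,4,6}:  v_{2} + v_{4} + v_{6} = v_{8}  so sig = ⟨3 | 1⟩
  P = {3,5,6}:  v_{3} + v_{5} + v_{6} = v_{0}  so sig = ⟨3 | 1⟩

so the primitive-relation signature multiset is
[⟨2 | 0⟩, ⟨2 | 0⟩, ⟨2 | 1⟩, ⟨2 | 1⟩, ⟨2 | 1⟩, ⟨2 | 1 1⟩, ⟨2 | 1 1⟩, ⟨2 | 1 1⟩, ⟨2 | 1 1⟩, ⟨2 | 1 1 2⟩, ⟨2 | 1 2⟩, ⟨2 | 1 2⟩, ⟨2 | 2⟩, ⟨2 | 2⟩, ⟨2 | 2 2⟩, ⟨3 | 1⟩, ⟨3 | 1⟩, ⟨3 | 1⟩]


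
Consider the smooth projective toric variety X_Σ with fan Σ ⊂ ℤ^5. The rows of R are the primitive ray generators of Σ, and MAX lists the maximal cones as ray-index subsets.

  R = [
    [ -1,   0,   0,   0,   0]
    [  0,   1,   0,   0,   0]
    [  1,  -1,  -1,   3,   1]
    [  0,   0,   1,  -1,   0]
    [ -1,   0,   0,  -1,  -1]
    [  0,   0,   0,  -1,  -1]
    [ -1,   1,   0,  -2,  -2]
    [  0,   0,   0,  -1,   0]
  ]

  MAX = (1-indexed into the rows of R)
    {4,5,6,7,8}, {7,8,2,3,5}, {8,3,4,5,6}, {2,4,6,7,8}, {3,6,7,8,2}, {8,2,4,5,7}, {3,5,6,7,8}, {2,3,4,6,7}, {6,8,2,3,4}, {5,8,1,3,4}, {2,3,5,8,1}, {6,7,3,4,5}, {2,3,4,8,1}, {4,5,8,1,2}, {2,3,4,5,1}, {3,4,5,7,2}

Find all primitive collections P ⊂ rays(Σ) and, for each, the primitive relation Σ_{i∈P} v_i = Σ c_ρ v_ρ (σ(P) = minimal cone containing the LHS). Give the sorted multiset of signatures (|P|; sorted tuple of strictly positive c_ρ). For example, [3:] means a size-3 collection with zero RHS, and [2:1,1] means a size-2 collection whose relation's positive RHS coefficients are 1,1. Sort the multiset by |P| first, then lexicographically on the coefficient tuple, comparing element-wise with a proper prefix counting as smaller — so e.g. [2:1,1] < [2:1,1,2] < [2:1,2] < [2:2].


|primitive collections| = 5. Relations:

  {1,6}:  v_{1} + v_{6} = v_{5}  so sig = [2:1]
  {1,7}:  v_{1} + v_{7} = v_{2} + 2·v_{5}  so sig = [2:1,2]
  {2,5,6}:  v_{2} + v_{5} + v_{6} = v_{7}  so sig = [3:1]
  {3,4,7,8}:  v_{3} + v_{4} + v_{7} + v_{8} = v_{6}  so sig = [4:1]
  {2,3,4,5,8}:  v_{2} + v_{3} + v_{4} + v_{5} + v_{8} = 0  so sig = [5:]

Signatures (|P|; sorted positive RHS coefficients), sorted:
{ [2:1],  [2:1,2],  [3:1],  [4:1],  [5:] }


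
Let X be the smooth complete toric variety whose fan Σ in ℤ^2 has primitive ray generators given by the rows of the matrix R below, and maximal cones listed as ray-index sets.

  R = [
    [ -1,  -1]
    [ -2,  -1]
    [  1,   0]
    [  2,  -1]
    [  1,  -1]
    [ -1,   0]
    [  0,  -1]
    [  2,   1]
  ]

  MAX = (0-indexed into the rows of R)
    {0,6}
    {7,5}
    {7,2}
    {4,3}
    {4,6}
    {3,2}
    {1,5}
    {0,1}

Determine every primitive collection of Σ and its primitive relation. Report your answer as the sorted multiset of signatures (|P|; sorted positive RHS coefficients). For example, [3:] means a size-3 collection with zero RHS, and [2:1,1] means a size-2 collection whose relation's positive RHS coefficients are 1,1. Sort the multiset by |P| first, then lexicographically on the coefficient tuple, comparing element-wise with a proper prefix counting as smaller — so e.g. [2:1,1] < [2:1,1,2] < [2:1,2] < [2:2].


Minimal non-faces — 20 found among 8 rays, 8 max cones:

  • {1,7}:  v_{1} + v_{7} = 0  →  sig = [2:]
  • {2,5}:  v_{2} + v_{5} = 0  →  sig = [2:]
  • {0,2}:  v_{0} + v_{2} = v_{6}  →  sig = [2:1]
  • {0,5}:  v_{0} + v_{5} = v_{1}  →  sig = [2:1]
  • {0,7}:  v_{0} + v_{7} = v_{2}  →  sig = [2:1]
  • {1,2}:  v_{1} + v_{2} = v_{0}  →  sig = [2:1]
  • {2,4}:  v_{2} + v_{4} = v_{3}  →  sig = [2:1]
  • {2,6}:  v_{2} + v_{6} = v_{4}  →  sig = [2:1]
  • {3,5}:  v_{3} + v_{5} = v_{4}  →  sig = [2:1]
  • {4,5}:  v_{4} + v_{5} = v_{6}  →  sig = [2:1]
  • {5,6}:  v_{5} + v_{6} = v_{0}  →  sig = [2:1]
  • {0,3}:  v_{0} + v_{3} = v_{4} + v_{6}  →  sig = [2:1,1]
  • {1,4}:  v_{1} + v_{4} = v_{0} + v_{6}  →  sig = [2:1,1]
  • {0,4}:  v_{0} + v_{4} = 2·v_{6}  →  sig = [2:2]
  • {1,3}:  v_{1} + v_{3} = 2·v_{6}  →  sig = [2:2]
  • {1,6}:  v_{1} + v_{6} = 2·v_{0}  →  sig = [2:2]
  • {3,6}:  v_{3} + v_{6} = 2·v_{4}  →  sig = [2:2]
  • {6,7}:  v_{6} + v_{7} = 2·v_{2}  →  sig = [2:2]
  • {4,7}:  v_{4} + v_{7} = 3·v_{2}  →  sig = [2:3]
  • {3,7}:  v_{3} + v_{7} = 4·v_{2}  →  sig = [2:4]

Sorted signature multiset PRS(X):
{ [2:] ×2,  [2:1] ×9,  [2:1,1] ×2,  [2:2] ×5,  [2:3],  [2:4] }


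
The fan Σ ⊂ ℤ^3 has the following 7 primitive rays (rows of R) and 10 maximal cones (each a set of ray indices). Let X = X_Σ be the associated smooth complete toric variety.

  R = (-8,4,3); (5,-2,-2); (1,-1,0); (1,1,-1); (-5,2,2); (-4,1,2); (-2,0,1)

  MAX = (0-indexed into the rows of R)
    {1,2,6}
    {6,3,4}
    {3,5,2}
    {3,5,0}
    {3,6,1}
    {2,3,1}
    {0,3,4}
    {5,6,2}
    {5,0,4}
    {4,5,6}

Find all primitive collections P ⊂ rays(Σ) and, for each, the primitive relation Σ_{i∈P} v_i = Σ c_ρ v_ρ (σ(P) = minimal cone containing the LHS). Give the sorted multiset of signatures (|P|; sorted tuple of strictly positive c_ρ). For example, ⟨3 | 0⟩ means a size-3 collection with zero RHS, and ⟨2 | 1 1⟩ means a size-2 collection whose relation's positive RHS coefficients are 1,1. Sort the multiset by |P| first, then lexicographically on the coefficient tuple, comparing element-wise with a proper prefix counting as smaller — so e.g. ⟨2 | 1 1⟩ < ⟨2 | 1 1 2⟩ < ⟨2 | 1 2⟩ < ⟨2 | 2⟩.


9 collections generate NE(X_Σ); each relation:

  {1,4}:  v_{1} + v_{4} = 0 — sig = ⟨2 | 0⟩
  {1,5}:  v_{1} + v_{5} = v_{2} — sig = ⟨2 | 1⟩
  {2,4}:  v_{2} + v_{4} = v_{5} — sig = ⟨2 | 1⟩
  {0,1}:  v_{0} + v_{1} = v_{3} + v_{5} — sig = ⟨2 | 1 1⟩
  {0,2}:  v_{0} + v_{2} = v_{3} + 2·v_{5} — sig = ⟨2 | 1 2⟩
  {0,6}:  v_{0} + v_{6} = 2·v_{4} — sig = ⟨2 | 2⟩
  {2,3,6}:  v_{2} + v_{3} + v_{6} = 0 — sig = ⟨3 | 0⟩
  {3,4,5}:  v_{3} + v_{4} + v_{5} = v_{0} — sig = ⟨3 | 1⟩
  {3,5,6}:  v_{3} + v_{5} + v_{6} = v_{4} — sig = ⟨3 | 1⟩

so the primitive-relation signature multiset is
    ⟨2 | 0⟩
    ⟨2 | 1⟩
    ⟨2 | 1⟩
    ⟨2 | 1 1⟩
    ⟨2 | 1 2⟩
    ⟨2 | 2⟩
    ⟨3 | 0⟩
    ⟨3 | 1⟩
    ⟨3 | 1⟩
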